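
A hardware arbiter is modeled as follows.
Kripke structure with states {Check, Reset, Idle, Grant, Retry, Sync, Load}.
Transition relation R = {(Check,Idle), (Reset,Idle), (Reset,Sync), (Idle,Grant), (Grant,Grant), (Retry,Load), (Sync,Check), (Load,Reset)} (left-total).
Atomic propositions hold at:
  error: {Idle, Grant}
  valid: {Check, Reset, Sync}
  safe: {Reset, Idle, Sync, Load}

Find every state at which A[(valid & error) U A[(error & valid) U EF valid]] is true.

Sat(valid & error) = ∅
Sat(error & valid) = ∅
EF valid: least fixpoint, start Z0 = {Check, Reset, Sync}, add states with some successor in Z. Z1 = {Check, Reset, Sync, Load}; Z2 = {Check, Reset, Retry, Sync, Load}; fixed.
Sat(EF valid) = {Check, Reset, Retry, Sync, Load}
A[(error & valid) U EF valid]: least fixpoint, start Z0 = Sat(EF valid) = {Check, Reset, Retry, Sync, Load}, add states in Sat(error & valid) with every successor in Z. Already a fixed point.
Sat(A[(error & valid) U EF valid]) = {Check, Reset, Retry, Sync, Load}
A[(valid & error) U A[(error & valid) U EF valid]]: least fixpoint, start Z0 = Sat(A[(error & valid) U EF valid]) = {Check, Reset, Retry, Sync, Load}, add states in Sat(valid & error) with every successor in Z. Already a fixed point.
Sat(A[(valid & error) U A[(error & valid) U EF valid]]) = {Check, Reset, Retry, Sync, Load}

{Check, Reset, Retry, Sync, Load}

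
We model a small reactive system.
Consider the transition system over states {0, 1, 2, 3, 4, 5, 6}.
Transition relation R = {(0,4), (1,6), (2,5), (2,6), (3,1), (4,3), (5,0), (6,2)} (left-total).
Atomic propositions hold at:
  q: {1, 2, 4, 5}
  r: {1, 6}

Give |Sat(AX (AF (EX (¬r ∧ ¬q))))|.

2

Sat(¬r) = {0, 2, 3, 4, 5}
Sat(¬q) = {0, 3, 6}
Sat(¬r ∧ ¬q) = {0, 3}
Sat(EX (¬r ∧ ¬q)) = {s : some successor in {0, 3}} = {4, 5}
AF (EX (¬r ∧ ¬q)): least fixpoint, start Z0 = {4, 5}, add states with every successor in Z. Z1 = {0, 4, 5}; fixed.
Sat(AF (EX (¬r ∧ ¬q))) = {0, 4, 5}
Sat(AX (AF (EX (¬r ∧ ¬q)))) = {s : every successor in {0, 4, 5}} = {0, 5}
|Sat(AX (AF (EX (¬r ∧ ¬q))))| = |{0, 5}| = 2.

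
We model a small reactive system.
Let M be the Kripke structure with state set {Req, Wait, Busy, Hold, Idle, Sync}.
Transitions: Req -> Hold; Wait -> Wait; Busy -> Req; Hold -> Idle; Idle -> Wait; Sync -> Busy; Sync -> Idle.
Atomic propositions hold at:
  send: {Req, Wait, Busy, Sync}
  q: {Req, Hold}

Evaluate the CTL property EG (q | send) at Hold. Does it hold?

Sat(q | send) = {Req, Wait, Busy, Hold, Sync}
EG (q | send): greatest fixpoint, start Z0 = {Req, Wait, Busy, Hold, Sync}, keep only states in Sat with some successor in Z. Z1 = {Req, Wait, Busy, Sync}; Z2 = {Wait, Busy, Sync}; Z3 = {Wait, Sync}; Z4 = {Wait}; fixed.
Sat(EG (q | send)) = {Wait}
Hold ∉ Sat(EG (q | send)) = {Wait}, so the formula does not hold at Hold.

No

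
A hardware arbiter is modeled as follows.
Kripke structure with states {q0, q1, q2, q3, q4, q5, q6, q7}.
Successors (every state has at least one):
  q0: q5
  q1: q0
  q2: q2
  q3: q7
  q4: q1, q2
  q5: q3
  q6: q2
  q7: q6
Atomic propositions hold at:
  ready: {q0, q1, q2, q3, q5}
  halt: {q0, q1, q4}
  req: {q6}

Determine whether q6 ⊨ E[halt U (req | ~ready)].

Sat(~ready) = {q4, q6, q7}
Sat(req | ~ready) = {q4, q6, q7}
E[halt U (req | ~ready)]: least fixpoint, start Z0 = Sat((req | ~ready)) = {q4, q6, q7}, add states in Sat(halt) with some successor in Z. Already a fixed point.
Sat(E[halt U (req | ~ready)]) = {q4, q6, q7}
q6 ∈ Sat(E[halt U (req | ~ready)]) = {q4, q6, q7}, so the formula holds at q6.

Yes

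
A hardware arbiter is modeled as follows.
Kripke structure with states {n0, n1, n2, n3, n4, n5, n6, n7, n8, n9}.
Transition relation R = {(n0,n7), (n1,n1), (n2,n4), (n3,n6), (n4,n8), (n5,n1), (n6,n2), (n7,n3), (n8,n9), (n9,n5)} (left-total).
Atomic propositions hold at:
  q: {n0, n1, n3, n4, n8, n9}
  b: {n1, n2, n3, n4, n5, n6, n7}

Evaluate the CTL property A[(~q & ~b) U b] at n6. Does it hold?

Sat(~q) = {n2, n5, n6, n7}
Sat(~b) = {n0, n8, n9}
Sat(~q & ~b) = ∅
A[(~q & ~b) U b]: least fixpoint, start Z0 = Sat(b) = {n1, n2, n3, n4, n5, n6, n7}, add states in Sat(~q & ~b) with every successor in Z. Already a fixed point.
Sat(A[(~q & ~b) U b]) = {n1, n2, n3, n4, n5, n6, n7}
n6 ∈ Sat(A[(~q & ~b) U b]) = {n1, n2, n3, n4, n5, n6, n7}, so the formula holds at n6.

Yes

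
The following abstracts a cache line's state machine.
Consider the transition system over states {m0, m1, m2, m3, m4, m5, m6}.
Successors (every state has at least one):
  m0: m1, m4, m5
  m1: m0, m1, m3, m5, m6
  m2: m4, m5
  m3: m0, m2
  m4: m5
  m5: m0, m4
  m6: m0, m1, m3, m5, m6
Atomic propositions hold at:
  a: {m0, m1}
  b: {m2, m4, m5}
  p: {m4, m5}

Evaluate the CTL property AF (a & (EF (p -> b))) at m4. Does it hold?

No

Sat(p -> b) = {m0, m1, m2, m3, m4, m5, m6}
EF (p -> b): least fixpoint, start Z0 = {m0, m1, m2, m3, m4, m5, m6}, add states with some successor in Z. Already a fixed point.
Sat(EF (p -> b)) = {m0, m1, m2, m3, m4, m5, m6}
Sat(a & (EF (p -> b))) = {m0, m1}
AF (a & (EF (p -> b))): least fixpoint, start Z0 = {m0, m1}, add states with every successor in Z. Already a fixed point.
Sat(AF (a & (EF (p -> b)))) = {m0, m1}
m4 ∉ Sat(AF (a & (EF (p -> b)))) = {m0, m1}, so the formula does not hold at m4.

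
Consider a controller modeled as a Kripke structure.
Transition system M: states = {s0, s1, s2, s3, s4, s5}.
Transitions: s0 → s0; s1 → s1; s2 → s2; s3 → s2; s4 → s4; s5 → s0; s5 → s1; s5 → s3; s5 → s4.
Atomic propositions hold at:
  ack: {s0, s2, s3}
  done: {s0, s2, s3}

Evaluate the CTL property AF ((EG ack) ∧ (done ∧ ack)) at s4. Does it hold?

EG ack: greatest fixpoint, start Z0 = {s0, s2, s3}, keep only states in Sat with some successor in Z. Already a fixed point.
Sat(EG ack) = {s0, s2, s3}
Sat(done ∧ ack) = {s0, s2, s3}
Sat((EG ack) ∧ (done ∧ ack)) = {s0, s2, s3}
AF ((EG ack) ∧ (done ∧ ack)): least fixpoint, start Z0 = {s0, s2, s3}, add states with every successor in Z. Already a fixed point.
Sat(AF ((EG ack) ∧ (done ∧ ack))) = {s0, s2, s3}
s4 ∉ Sat(AF ((EG ack) ∧ (done ∧ ack))) = {s0, s2, s3}, so the formula does not hold at s4.

No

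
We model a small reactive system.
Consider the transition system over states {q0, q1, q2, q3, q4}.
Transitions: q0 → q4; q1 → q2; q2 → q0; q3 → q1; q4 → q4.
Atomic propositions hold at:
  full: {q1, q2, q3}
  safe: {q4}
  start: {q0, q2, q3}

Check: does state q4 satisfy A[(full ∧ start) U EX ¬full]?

Yes

Sat(full ∧ start) = {q2, q3}
Sat(¬full) = {q0, q4}
Sat(EX ¬full) = {s : some successor in {q0, q4}} = {q0, q2, q4}
A[(full ∧ start) U EX ¬full]: least fixpoint, start Z0 = Sat(EX ¬full) = {q0, q2, q4}, add states in Sat(full ∧ start) with every successor in Z. Already a fixed point.
Sat(A[(full ∧ start) U EX ¬full]) = {q0, q2, q4}
q4 ∈ Sat(A[(full ∧ start) U EX ¬full]) = {q0, q2, q4}, so the formula holds at q4.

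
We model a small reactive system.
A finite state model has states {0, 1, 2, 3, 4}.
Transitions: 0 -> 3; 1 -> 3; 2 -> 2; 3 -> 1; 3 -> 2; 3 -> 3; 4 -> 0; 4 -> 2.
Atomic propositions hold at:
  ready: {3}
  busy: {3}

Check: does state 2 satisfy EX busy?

Sat(EX busy) = {s : some successor in {3}} = {0, 1, 3}
2 ∉ Sat(EX busy) = {0, 1, 3}, so the formula does not hold at 2.

No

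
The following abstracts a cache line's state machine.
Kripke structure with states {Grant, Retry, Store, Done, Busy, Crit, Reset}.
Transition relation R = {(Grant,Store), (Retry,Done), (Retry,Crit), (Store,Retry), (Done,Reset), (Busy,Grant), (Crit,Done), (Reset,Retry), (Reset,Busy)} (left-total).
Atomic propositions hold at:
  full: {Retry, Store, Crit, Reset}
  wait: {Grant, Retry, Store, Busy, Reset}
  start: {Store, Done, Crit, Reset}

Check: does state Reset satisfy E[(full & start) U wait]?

Sat(full & start) = {Store, Crit, Reset}
E[(full & start) U wait]: least fixpoint, start Z0 = Sat(wait) = {Grant, Retry, Store, Busy, Reset}, add states in Sat(full & start) with some successor in Z. Already a fixed point.
Sat(E[(full & start) U wait]) = {Grant, Retry, Store, Busy, Reset}
Reset ∈ Sat(E[(full & start) U wait]) = {Grant, Retry, Store, Busy, Reset}, so the formula holds at Reset.

Yes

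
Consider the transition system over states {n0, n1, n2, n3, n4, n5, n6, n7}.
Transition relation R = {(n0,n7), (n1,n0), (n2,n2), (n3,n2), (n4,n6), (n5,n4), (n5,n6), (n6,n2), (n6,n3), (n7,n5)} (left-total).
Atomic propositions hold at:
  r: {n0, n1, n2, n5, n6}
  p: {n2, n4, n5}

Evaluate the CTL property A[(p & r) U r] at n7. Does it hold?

No

Sat(p & r) = {n2, n5}
A[(p & r) U r]: least fixpoint, start Z0 = Sat(r) = {n0, n1, n2, n5, n6}, add states in Sat(p & r) with every successor in Z. Already a fixed point.
Sat(A[(p & r) U r]) = {n0, n1, n2, n5, n6}
n7 ∉ Sat(A[(p & r) U r]) = {n0, n1, n2, n5, n6}, so the formula does not hold at n7.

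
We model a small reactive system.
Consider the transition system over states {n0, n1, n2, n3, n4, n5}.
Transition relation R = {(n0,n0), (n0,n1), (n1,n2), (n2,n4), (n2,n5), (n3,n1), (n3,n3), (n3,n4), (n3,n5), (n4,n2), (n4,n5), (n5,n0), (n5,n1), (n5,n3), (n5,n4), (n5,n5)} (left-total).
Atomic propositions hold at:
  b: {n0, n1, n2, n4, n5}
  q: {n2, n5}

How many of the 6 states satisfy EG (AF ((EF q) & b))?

EF q: least fixpoint, start Z0 = {n2, n5}, add states with some successor in Z. Z1 = {n1, n2, n3, n4, n5}; Z2 = {n0, n1, n2, n3, n4, n5}; fixed.
Sat(EF q) = {n0, n1, n2, n3, n4, n5}
Sat((EF q) & b) = {n0, n1, n2, n4, n5}
AF ((EF q) & b): least fixpoint, start Z0 = {n0, n1, n2, n4, n5}, add states with every successor in Z. Already a fixed point.
Sat(AF ((EF q) & b)) = {n0, n1, n2, n4, n5}
EG (AF ((EF q) & b)): greatest fixpoint, start Z0 = {n0, n1, n2, n4, n5}, keep only states in Sat with some successor in Z. Already a fixed point.
Sat(EG (AF ((EF q) & b))) = {n0, n1, n2, n4, n5}
|Sat(EG (AF ((EF q) & b)))| = |{n0, n1, n2, n4, n5}| = 5.

5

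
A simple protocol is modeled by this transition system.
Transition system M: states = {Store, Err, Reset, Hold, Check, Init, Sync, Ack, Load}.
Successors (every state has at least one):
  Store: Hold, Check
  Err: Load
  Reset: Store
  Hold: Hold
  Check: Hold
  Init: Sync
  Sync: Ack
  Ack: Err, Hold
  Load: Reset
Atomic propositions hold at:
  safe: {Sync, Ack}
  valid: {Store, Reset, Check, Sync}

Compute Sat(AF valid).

AF valid: least fixpoint, start Z0 = {Store, Reset, Check, Sync}, add states with every successor in Z. Z1 = {Store, Reset, Check, Init, Sync, Load}; Z2 = {Store, Err, Reset, Check, Init, Sync, Load}; fixed.
Sat(AF valid) = {Store, Err, Reset, Check, Init, Sync, Load}

{Store, Err, Reset, Check, Init, Sync, Load}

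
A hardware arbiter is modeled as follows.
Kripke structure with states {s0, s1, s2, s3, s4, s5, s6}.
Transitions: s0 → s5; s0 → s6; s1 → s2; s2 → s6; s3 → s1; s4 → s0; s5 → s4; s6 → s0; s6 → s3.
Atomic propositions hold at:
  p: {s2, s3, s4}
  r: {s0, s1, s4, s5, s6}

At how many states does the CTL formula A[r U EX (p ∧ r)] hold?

Sat(p ∧ r) = {s4}
Sat(EX (p ∧ r)) = {s : some successor in {s4}} = {s5}
A[r U EX (p ∧ r)]: least fixpoint, start Z0 = Sat(EX (p ∧ r)) = {s5}, add states in Sat(r) with every successor in Z. Already a fixed point.
Sat(A[r U EX (p ∧ r)]) = {s5}
|Sat(A[r U EX (p ∧ r)])| = |{s5}| = 1.

1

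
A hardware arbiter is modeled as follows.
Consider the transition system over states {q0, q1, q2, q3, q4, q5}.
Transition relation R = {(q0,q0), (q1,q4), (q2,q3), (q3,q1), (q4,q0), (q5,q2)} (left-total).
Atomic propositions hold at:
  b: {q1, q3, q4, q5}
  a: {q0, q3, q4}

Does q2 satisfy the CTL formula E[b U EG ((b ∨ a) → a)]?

Sat(b ∨ a) = {q0, q1, q3, q4, q5}
Sat((b ∨ a) → a) = {q0, q2, q3, q4}
EG ((b ∨ a) → a): greatest fixpoint, start Z0 = {q0, q2, q3, q4}, keep only states in Sat with some successor in Z. Z1 = {q0, q2, q4}; Z2 = {q0, q4}; fixed.
Sat(EG ((b ∨ a) → a)) = {q0, q4}
E[b U EG ((b ∨ a) → a)]: least fixpoint, start Z0 = Sat(EG ((b ∨ a) → a)) = {q0, q4}, add states in Sat(b) with some successor in Z. Z1 = {q0, q1, q4}; Z2 = {q0, q1, q3, q4}; fixed.
Sat(E[b U EG ((b ∨ a) → a)]) = {q0, q1, q3, q4}
q2 ∉ Sat(E[b U EG ((b ∨ a) → a)]) = {q0, q1, q3, q4}, so the formula does not hold at q2.

No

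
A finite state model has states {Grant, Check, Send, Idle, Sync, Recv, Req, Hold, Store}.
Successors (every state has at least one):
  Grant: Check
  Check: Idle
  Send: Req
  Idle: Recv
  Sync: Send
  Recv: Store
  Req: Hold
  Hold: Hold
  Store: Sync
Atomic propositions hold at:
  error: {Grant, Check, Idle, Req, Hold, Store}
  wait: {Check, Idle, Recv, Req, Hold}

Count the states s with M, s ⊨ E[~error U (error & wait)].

Sat(~error) = {Send, Sync, Recv}
Sat(error & wait) = {Check, Idle, Req, Hold}
E[~error U (error & wait)]: least fixpoint, start Z0 = Sat((error & wait)) = {Check, Idle, Req, Hold}, add states in Sat(~error) with some successor in Z. Z1 = {Check, Send, Idle, Req, Hold}; Z2 = {Check, Send, Idle, Sync, Req, Hold}; fixed.
Sat(E[~error U (error & wait)]) = {Check, Send, Idle, Sync, Req, Hold}
|Sat(E[~error U (error & wait)])| = |{Check, Send, Idle, Sync, Req, Hold}| = 6.

6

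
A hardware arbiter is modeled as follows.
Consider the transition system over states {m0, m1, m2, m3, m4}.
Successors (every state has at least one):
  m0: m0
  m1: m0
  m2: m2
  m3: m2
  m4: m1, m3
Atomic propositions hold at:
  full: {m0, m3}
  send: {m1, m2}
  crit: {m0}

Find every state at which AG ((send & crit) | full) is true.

Sat(send & crit) = ∅
Sat((send & crit) | full) = {m0, m3}
AG ((send & crit) | full): greatest fixpoint, start Z0 = {m0, m3}, keep only states in Sat with every successor in Z. Z1 = {m0}; fixed.
Sat(AG ((send & crit) | full)) = {m0}

{m0}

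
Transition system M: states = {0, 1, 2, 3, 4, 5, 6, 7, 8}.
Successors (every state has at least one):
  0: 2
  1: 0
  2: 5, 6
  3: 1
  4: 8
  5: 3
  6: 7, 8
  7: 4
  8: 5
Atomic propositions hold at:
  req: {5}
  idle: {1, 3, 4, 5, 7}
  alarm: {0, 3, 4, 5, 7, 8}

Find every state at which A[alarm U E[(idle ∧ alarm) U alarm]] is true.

Sat(idle ∧ alarm) = {3, 4, 5, 7}
E[(idle ∧ alarm) U alarm]: least fixpoint, start Z0 = Sat(alarm) = {0, 3, 4, 5, 7, 8}, add states in Sat(idle ∧ alarm) with some successor in Z. Already a fixed point.
Sat(E[(idle ∧ alarm) U alarm]) = {0, 3, 4, 5, 7, 8}
A[alarm U E[(idle ∧ alarm) U alarm]]: least fixpoint, start Z0 = Sat(E[(idle ∧ alarm) U alarm]) = {0, 3, 4, 5, 7, 8}, add states in Sat(alarm) with every successor in Z. Already a fixed point.
Sat(A[alarm U E[(idle ∧ alarm) U alarm]]) = {0, 3, 4, 5, 7, 8}

{0, 3, 4, 5, 7, 8}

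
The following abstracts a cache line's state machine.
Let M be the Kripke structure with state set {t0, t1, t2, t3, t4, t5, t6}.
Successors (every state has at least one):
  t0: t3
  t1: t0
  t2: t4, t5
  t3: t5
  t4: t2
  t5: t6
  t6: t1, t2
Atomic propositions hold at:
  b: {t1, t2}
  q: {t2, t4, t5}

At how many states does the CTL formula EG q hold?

EG q: greatest fixpoint, start Z0 = {t2, t4, t5}, keep only states in Sat with some successor in Z. Z1 = {t2, t4}; fixed.
Sat(EG q) = {t2, t4}
|Sat(EG q)| = |{t2, t4}| = 2.

2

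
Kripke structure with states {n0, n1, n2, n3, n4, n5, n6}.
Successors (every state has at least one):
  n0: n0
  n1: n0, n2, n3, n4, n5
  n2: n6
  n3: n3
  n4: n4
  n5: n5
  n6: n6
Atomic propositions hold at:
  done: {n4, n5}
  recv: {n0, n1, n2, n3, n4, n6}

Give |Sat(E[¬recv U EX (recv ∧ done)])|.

2

Sat(¬recv) = {n5}
Sat(recv ∧ done) = {n4}
Sat(EX (recv ∧ done)) = {s : some successor in {n4}} = {n1, n4}
E[¬recv U EX (recv ∧ done)]: least fixpoint, start Z0 = Sat(EX (recv ∧ done)) = {n1, n4}, add states in Sat(¬recv) with some successor in Z. Already a fixed point.
Sat(E[¬recv U EX (recv ∧ done)]) = {n1, n4}
|Sat(E[¬recv U EX (recv ∧ done)])| = |{n1, n4}| = 2.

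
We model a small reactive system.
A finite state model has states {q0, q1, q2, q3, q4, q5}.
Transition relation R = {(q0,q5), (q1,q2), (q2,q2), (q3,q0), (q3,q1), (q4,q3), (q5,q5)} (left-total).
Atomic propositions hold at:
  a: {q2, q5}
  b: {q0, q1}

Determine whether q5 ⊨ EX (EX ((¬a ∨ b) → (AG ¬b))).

Yes

Sat(¬a) = {q0, q1, q3, q4}
Sat(¬a ∨ b) = {q0, q1, q3, q4}
Sat(¬b) = {q2, q3, q4, q5}
AG ¬b: greatest fixpoint, start Z0 = {q2, q3, q4, q5}, keep only states in Sat with every successor in Z. Z1 = {q2, q4, q5}; Z2 = {q2, q5}; fixed.
Sat(AG ¬b) = {q2, q5}
Sat((¬a ∨ b) → (AG ¬b)) = {q2, q5}
Sat(EX ((¬a ∨ b) → (AG ¬b))) = {s : some successor in {q2, q5}} = {q0, q1, q2, q5}
Sat(EX (EX ((¬a ∨ b) → (AG ¬b)))) = {s : some successor in {q0, q1, q2, q5}} = {q0, q1, q2, q3, q5}
q5 ∈ Sat(EX (EX ((¬a ∨ b) → (AG ¬b)))) = {q0, q1, q2, q3, q5}, so the formula holds at q5.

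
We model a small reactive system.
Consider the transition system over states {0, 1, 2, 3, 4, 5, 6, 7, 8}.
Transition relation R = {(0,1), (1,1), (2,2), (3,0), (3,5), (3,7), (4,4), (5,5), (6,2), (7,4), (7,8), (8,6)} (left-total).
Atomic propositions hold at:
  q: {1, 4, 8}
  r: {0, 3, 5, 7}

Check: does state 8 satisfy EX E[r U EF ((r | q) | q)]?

Sat(r | q) = {0, 1, 3, 4, 5, 7, 8}
Sat((r | q) | q) = {0, 1, 3, 4, 5, 7, 8}
EF ((r | q) | q): least fixpoint, start Z0 = {0, 1, 3, 4, 5, 7, 8}, add states with some successor in Z. Already a fixed point.
Sat(EF ((r | q) | q)) = {0, 1, 3, 4, 5, 7, 8}
E[r U EF ((r | q) | q)]: least fixpoint, start Z0 = Sat(EF ((r | q) | q)) = {0, 1, 3, 4, 5, 7, 8}, add states in Sat(r) with some successor in Z. Already a fixed point.
Sat(E[r U EF ((r | q) | q)]) = {0, 1, 3, 4, 5, 7, 8}
Sat(EX E[r U EF ((r | q) | q)]) = {s : some successor in {0, 1, 3, 4, 5, 7, 8}} = {0, 1, 3, 4, 5, 7}
8 ∉ Sat(EX E[r U EF ((r | q) | q)]) = {0, 1, 3, 4, 5, 7}, so the formula does not hold at 8.

No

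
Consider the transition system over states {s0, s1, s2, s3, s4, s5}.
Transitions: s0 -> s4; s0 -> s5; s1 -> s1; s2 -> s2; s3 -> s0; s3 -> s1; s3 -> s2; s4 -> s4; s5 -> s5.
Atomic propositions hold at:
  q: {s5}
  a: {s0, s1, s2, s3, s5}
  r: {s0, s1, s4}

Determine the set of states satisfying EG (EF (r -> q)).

Sat(r -> q) = {s2, s3, s5}
EF (r -> q): least fixpoint, start Z0 = {s2, s3, s5}, add states with some successor in Z. Z1 = {s0, s2, s3, s5}; fixed.
Sat(EF (r -> q)) = {s0, s2, s3, s5}
EG (EF (r -> q)): greatest fixpoint, start Z0 = {s0, s2, s3, s5}, keep only states in Sat with some successor in Z. Already a fixed point.
Sat(EG (EF (r -> q))) = {s0, s2, s3, s5}

{s0, s2, s3, s5}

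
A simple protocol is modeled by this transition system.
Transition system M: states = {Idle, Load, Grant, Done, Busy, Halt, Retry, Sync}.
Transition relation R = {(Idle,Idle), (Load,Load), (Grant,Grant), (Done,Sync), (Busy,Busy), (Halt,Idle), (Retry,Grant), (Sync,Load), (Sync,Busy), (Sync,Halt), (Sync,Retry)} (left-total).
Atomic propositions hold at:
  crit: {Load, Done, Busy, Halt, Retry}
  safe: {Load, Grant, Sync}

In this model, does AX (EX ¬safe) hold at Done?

Sat(¬safe) = {Idle, Done, Busy, Halt, Retry}
Sat(EX ¬safe) = {s : some successor in {Idle, Done, Busy, Halt, Retry}} = {Idle, Busy, Halt, Sync}
Sat(AX (EX ¬safe)) = {s : every successor in {Idle, Busy, Halt, Sync}} = {Idle, Done, Busy, Halt}
Done ∈ Sat(AX (EX ¬safe)) = {Idle, Done, Busy, Halt}, so the formula holds at Done.

Yes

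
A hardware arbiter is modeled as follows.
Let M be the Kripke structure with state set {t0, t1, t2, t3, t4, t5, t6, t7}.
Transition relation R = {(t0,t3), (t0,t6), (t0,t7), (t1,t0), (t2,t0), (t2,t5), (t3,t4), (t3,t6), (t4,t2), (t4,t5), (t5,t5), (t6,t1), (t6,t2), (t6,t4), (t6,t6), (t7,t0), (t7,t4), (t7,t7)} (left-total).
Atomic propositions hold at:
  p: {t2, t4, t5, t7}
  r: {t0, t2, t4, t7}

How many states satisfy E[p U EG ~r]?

6

Sat(~r) = {t1, t3, t5, t6}
EG ~r: greatest fixpoint, start Z0 = {t1, t3, t5, t6}, keep only states in Sat with some successor in Z. Z1 = {t3, t5, t6}; fixed.
Sat(EG ~r) = {t3, t5, t6}
E[p U EG ~r]: least fixpoint, start Z0 = Sat(EG ~r) = {t3, t5, t6}, add states in Sat(p) with some successor in Z. Z1 = {t2, t3, t4, t5, t6}; Z2 = {t2, t3, t4, t5, t6, t7}; fixed.
Sat(E[p U EG ~r]) = {t2, t3, t4, t5, t6, t7}
|Sat(E[p U EG ~r])| = |{t2, t3, t4, t5, t6, t7}| = 6.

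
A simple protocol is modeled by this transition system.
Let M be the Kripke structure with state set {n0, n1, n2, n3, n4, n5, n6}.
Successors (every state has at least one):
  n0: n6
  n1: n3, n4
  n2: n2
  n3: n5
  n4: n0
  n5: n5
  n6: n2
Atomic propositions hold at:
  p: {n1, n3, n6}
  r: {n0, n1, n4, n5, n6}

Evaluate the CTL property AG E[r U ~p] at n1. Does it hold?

Sat(~p) = {n0, n2, n4, n5}
E[r U ~p]: least fixpoint, start Z0 = Sat(~p) = {n0, n2, n4, n5}, add states in Sat(r) with some successor in Z. Z1 = {n0, n1, n2, n4, n5, n6}; fixed.
Sat(E[r U ~p]) = {n0, n1, n2, n4, n5, n6}
AG E[r U ~p]: greatest fixpoint, start Z0 = {n0, n1, n2, n4, n5, n6}, keep only states in Sat with every successor in Z. Z1 = {n0, n2, n4, n5, n6}; fixed.
Sat(AG E[r U ~p]) = {n0, n2, n4, n5, n6}
n1 ∉ Sat(AG E[r U ~p]) = {n0, n2, n4, n5, n6}, so the formula does not hold at n1.

No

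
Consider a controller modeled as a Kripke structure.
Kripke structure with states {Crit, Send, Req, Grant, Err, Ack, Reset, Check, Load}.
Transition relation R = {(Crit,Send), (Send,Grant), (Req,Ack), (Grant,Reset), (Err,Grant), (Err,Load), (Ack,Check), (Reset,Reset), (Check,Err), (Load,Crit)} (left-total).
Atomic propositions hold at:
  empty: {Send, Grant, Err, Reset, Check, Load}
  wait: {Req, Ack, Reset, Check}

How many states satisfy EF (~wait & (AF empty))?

8

Sat(~wait) = {Crit, Send, Grant, Err, Load}
AF empty: least fixpoint, start Z0 = {Send, Grant, Err, Reset, Check, Load}, add states with every successor in Z. Z1 = {Crit, Send, Grant, Err, Ack, Reset, Check, Load}; Z2 = {Crit, Send, Req, Grant, Err, Ack, Reset, Check, Load}; fixed.
Sat(AF empty) = {Crit, Send, Req, Grant, Err, Ack, Reset, Check, Load}
Sat(~wait & (AF empty)) = {Crit, Send, Grant, Err, Load}
EF (~wait & (AF empty)): least fixpoint, start Z0 = {Crit, Send, Grant, Err, Load}, add states with some successor in Z. Z1 = {Crit, Send, Grant, Err, Check, Load}; Z2 = {Crit, Send, Grant, Err, Ack, Check, Load}; Z3 = {Crit, Send, Req, Grant, Err, Ack, Check, Load}; fixed.
Sat(EF (~wait & (AF empty))) = {Crit, Send, Req, Grant, Err, Ack, Check, Load}
|Sat(EF (~wait & (AF empty)))| = |{Crit, Send, Req, Grant, Err, Ack, Check, Load}| = 8.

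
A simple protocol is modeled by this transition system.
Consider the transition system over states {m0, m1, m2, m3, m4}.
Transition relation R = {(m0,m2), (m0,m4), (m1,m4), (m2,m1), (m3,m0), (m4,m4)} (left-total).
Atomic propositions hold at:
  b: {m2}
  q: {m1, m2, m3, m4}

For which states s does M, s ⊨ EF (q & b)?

{m0, m2, m3}

Sat(q & b) = {m2}
EF (q & b): least fixpoint, start Z0 = {m2}, add states with some successor in Z. Z1 = {m0, m2}; Z2 = {m0, m2, m3}; fixed.
Sat(EF (q & b)) = {m0, m2, m3}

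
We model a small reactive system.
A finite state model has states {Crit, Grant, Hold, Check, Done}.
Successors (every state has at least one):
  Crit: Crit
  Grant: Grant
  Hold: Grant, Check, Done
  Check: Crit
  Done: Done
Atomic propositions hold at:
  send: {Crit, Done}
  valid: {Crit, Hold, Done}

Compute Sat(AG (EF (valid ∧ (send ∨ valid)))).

Sat(send ∨ valid) = {Crit, Hold, Done}
Sat(valid ∧ (send ∨ valid)) = {Crit, Hold, Done}
EF (valid ∧ (send ∨ valid)): least fixpoint, start Z0 = {Crit, Hold, Done}, add states with some successor in Z. Z1 = {Crit, Hold, Check, Done}; fixed.
Sat(EF (valid ∧ (send ∨ valid))) = {Crit, Hold, Check, Done}
AG (EF (valid ∧ (send ∨ valid))): greatest fixpoint, start Z0 = {Crit, Hold, Check, Done}, keep only states in Sat with every successor in Z. Z1 = {Crit, Check, Done}; fixed.
Sat(AG (EF (valid ∧ (send ∨ valid)))) = {Crit, Check, Done}

{Crit, Check, Done}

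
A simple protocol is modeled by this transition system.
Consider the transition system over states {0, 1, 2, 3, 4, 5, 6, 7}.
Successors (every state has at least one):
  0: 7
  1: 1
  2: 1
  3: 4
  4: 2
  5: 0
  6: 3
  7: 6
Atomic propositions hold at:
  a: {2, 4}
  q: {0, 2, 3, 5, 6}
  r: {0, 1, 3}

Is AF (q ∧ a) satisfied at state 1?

No

Sat(q ∧ a) = {2}
AF (q ∧ a): least fixpoint, start Z0 = {2}, add states with every successor in Z. Z1 = {2, 4}; Z2 = {2, 3, 4}; Z3 = {2, 3, 4, 6}; Z4 = {2, 3, 4, 6, 7}; Z5 = {0, 2, 3, 4, 6, 7}; Z6 = {0, 2, 3, 4, 5, 6, 7}; fixed.
Sat(AF (q ∧ a)) = {0, 2, 3, 4, 5, 6, 7}
1 ∉ Sat(AF (q ∧ a)) = {0, 2, 3, 4, 5, 6, 7}, so the formula does not hold at 1.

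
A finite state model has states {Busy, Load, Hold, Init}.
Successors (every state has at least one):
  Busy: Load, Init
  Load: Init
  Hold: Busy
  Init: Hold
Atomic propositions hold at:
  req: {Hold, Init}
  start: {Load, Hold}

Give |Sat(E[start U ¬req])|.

3

Sat(¬req) = {Busy, Load}
E[start U ¬req]: least fixpoint, start Z0 = Sat(¬req) = {Busy, Load}, add states in Sat(start) with some successor in Z. Z1 = {Busy, Load, Hold}; fixed.
Sat(E[start U ¬req]) = {Busy, Load, Hold}
|Sat(E[start U ¬req])| = |{Busy, Load, Hold}| = 3.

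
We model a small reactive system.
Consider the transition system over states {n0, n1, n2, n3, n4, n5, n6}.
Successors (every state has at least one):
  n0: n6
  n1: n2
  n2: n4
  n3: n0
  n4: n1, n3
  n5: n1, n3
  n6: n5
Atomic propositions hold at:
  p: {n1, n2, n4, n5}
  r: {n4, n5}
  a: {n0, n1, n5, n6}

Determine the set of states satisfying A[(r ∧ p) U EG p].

{n1, n2, n4, n5}

Sat(r ∧ p) = {n4, n5}
EG p: greatest fixpoint, start Z0 = {n1, n2, n4, n5}, keep only states in Sat with some successor in Z. Already a fixed point.
Sat(EG p) = {n1, n2, n4, n5}
A[(r ∧ p) U EG p]: least fixpoint, start Z0 = Sat(EG p) = {n1, n2, n4, n5}, add states in Sat(r ∧ p) with every successor in Z. Already a fixed point.
Sat(A[(r ∧ p) U EG p]) = {n1, n2, n4, n5}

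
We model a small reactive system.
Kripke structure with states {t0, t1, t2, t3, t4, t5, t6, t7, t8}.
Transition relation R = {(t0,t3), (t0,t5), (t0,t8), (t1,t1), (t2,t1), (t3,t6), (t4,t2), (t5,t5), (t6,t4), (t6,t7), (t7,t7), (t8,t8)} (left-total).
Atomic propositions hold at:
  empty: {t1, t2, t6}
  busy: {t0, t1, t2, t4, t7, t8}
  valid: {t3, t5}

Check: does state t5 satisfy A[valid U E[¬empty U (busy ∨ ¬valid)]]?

Sat(¬empty) = {t0, t3, t4, t5, t7, t8}
Sat(¬valid) = {t0, t1, t2, t4, t6, t7, t8}
Sat(busy ∨ ¬valid) = {t0, t1, t2, t4, t6, t7, t8}
E[¬empty U (busy ∨ ¬valid)]: least fixpoint, start Z0 = Sat((busy ∨ ¬valid)) = {t0, t1, t2, t4, t6, t7, t8}, add states in Sat(¬empty) with some successor in Z. Z1 = {t0, t1, t2, t3, t4, t6, t7, t8}; fixed.
Sat(E[¬empty U (busy ∨ ¬valid)]) = {t0, t1, t2, t3, t4, t6, t7, t8}
A[valid U E[¬empty U (busy ∨ ¬valid)]]: least fixpoint, start Z0 = Sat(E[¬empty U (busy ∨ ¬valid)]) = {t0, t1, t2, t3, t4, t6, t7, t8}, add states in Sat(valid) with every successor in Z. Already a fixed point.
Sat(A[valid U E[¬empty U (busy ∨ ¬valid)]]) = {t0, t1, t2, t3, t4, t6, t7, t8}
t5 ∉ Sat(A[valid U E[¬empty U (busy ∨ ¬valid)]]) = {t0, t1, t2, t3, t4, t6, t7, t8}, so the formula does not hold at t5.

No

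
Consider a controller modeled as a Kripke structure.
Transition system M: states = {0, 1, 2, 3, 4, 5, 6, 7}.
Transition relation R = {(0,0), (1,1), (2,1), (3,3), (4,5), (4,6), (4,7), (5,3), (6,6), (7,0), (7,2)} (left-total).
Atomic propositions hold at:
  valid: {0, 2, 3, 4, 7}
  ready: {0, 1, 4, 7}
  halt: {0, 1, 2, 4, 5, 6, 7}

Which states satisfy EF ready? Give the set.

EF ready: least fixpoint, start Z0 = {0, 1, 4, 7}, add states with some successor in Z. Z1 = {0, 1, 2, 4, 7}; fixed.
Sat(EF ready) = {0, 1, 2, 4, 7}

{0, 1, 2, 4, 7}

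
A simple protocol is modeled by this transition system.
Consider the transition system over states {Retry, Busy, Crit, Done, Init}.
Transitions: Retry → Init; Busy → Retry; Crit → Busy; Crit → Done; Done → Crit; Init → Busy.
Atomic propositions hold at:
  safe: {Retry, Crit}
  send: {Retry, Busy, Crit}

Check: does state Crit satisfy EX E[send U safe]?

Yes

E[send U safe]: least fixpoint, start Z0 = Sat(safe) = {Retry, Crit}, add states in Sat(send) with some successor in Z. Z1 = {Retry, Busy, Crit}; fixed.
Sat(E[send U safe]) = {Retry, Busy, Crit}
Sat(EX E[send U safe]) = {s : some successor in {Retry, Busy, Crit}} = {Busy, Crit, Done, Init}
Crit ∈ Sat(EX E[send U safe]) = {Busy, Crit, Done, Init}, so the formula holds at Crit.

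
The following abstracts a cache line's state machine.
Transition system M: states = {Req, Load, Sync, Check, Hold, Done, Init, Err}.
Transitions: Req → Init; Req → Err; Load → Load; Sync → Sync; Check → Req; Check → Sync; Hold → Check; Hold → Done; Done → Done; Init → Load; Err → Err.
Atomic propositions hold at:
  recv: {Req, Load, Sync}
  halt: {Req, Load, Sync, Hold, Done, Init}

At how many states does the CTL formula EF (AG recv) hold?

AG recv: greatest fixpoint, start Z0 = {Req, Load, Sync}, keep only states in Sat with every successor in Z. Z1 = {Load, Sync}; fixed.
Sat(AG recv) = {Load, Sync}
EF (AG recv): least fixpoint, start Z0 = {Load, Sync}, add states with some successor in Z. Z1 = {Load, Sync, Check, Init}; Z2 = {Req, Load, Sync, Check, Hold, Init}; fixed.
Sat(EF (AG recv)) = {Req, Load, Sync, Check, Hold, Init}
|Sat(EF (AG recv))| = |{Req, Load, Sync, Check, Hold, Init}| = 6.

6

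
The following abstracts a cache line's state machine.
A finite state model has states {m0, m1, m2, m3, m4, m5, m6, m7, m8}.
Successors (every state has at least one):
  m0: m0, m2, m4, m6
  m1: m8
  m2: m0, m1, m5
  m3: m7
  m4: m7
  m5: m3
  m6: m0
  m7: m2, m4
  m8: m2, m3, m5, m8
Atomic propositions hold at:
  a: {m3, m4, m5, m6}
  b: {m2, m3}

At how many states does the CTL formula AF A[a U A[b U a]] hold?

A[b U a]: least fixpoint, start Z0 = Sat(a) = {m3, m4, m5, m6}, add states in Sat(b) with every successor in Z. Already a fixed point.
Sat(A[b U a]) = {m3, m4, m5, m6}
A[a U A[b U a]]: least fixpoint, start Z0 = Sat(A[b U a]) = {m3, m4, m5, m6}, add states in Sat(a) with every successor in Z. Already a fixed point.
Sat(A[a U A[b U a]]) = {m3, m4, m5, m6}
AF A[a U A[b U a]]: least fixpoint, start Z0 = {m3, m4, m5, m6}, add states with every successor in Z. Already a fixed point.
Sat(AF A[a U A[b U a]]) = {m3, m4, m5, m6}
|Sat(AF A[a U A[b U a]])| = |{m3, m4, m5, m6}| = 4.

4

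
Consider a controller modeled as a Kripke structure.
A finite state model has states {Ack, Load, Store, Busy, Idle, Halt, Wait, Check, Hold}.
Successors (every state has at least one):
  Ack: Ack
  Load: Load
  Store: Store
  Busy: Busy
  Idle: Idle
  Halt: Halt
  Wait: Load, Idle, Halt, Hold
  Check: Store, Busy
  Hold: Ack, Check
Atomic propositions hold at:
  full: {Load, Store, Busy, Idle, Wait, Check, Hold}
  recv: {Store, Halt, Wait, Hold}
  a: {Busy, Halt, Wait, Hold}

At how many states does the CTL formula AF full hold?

7

AF full: least fixpoint, start Z0 = {Load, Store, Busy, Idle, Wait, Check, Hold}, add states with every successor in Z. Already a fixed point.
Sat(AF full) = {Load, Store, Busy, Idle, Wait, Check, Hold}
|Sat(AF full)| = |{Load, Store, Busy, Idle, Wait, Check, Hold}| = 7.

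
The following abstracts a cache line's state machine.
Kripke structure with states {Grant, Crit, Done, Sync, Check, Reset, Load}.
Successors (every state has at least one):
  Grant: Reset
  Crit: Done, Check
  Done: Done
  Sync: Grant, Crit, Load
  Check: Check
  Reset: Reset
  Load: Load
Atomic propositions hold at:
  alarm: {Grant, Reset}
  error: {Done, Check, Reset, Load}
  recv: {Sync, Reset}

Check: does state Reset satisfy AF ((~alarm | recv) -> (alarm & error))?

Yes

Sat(~alarm) = {Crit, Done, Sync, Check, Load}
Sat(~alarm | recv) = {Crit, Done, Sync, Check, Reset, Load}
Sat(alarm & error) = {Reset}
Sat((~alarm | recv) -> (alarm & error)) = {Grant, Reset}
AF ((~alarm | recv) -> (alarm & error)): least fixpoint, start Z0 = {Grant, Reset}, add states with every successor in Z. Already a fixed point.
Sat(AF ((~alarm | recv) -> (alarm & error))) = {Grant, Reset}
Reset ∈ Sat(AF ((~alarm | recv) -> (alarm & error))) = {Grant, Reset}, so the formula holds at Reset.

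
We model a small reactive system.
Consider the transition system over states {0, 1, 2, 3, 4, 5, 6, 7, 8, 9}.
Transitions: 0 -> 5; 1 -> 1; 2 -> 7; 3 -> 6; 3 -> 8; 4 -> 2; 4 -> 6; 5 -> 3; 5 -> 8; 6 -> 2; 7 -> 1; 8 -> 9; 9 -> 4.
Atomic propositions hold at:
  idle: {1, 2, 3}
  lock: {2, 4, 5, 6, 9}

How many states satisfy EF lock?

EF lock: least fixpoint, start Z0 = {2, 4, 5, 6, 9}, add states with some successor in Z. Z1 = {0, 2, 3, 4, 5, 6, 8, 9}; fixed.
Sat(EF lock) = {0, 2, 3, 4, 5, 6, 8, 9}
|Sat(EF lock)| = |{0, 2, 3, 4, 5, 6, 8, 9}| = 8.

8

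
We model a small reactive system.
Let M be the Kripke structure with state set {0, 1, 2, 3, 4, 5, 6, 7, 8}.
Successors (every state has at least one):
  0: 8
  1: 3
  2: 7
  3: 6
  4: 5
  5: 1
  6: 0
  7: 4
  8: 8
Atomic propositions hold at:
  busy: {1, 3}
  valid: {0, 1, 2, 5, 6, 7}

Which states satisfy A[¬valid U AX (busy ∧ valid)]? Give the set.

Sat(¬valid) = {3, 4, 8}
Sat(busy ∧ valid) = {1}
Sat(AX (busy ∧ valid)) = {s : every successor in {1}} = {5}
A[¬valid U AX (busy ∧ valid)]: least fixpoint, start Z0 = Sat(AX (busy ∧ valid)) = {5}, add states in Sat(¬valid) with every successor in Z. Z1 = {4, 5}; fixed.
Sat(A[¬valid U AX (busy ∧ valid)]) = {4, 5}

{4, 5}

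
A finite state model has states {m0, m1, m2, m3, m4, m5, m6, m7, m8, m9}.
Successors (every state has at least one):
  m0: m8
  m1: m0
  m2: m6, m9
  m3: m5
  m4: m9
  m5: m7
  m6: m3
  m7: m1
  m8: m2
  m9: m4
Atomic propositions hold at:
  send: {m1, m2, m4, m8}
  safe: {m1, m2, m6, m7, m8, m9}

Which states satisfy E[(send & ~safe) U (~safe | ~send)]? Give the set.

{m0, m3, m4, m5, m6, m7, m9}

Sat(~safe) = {m0, m3, m4, m5}
Sat(send & ~safe) = {m4}
Sat(~send) = {m0, m3, m5, m6, m7, m9}
Sat(~safe | ~send) = {m0, m3, m4, m5, m6, m7, m9}
E[(send & ~safe) U (~safe | ~send)]: least fixpoint, start Z0 = Sat((~safe | ~send)) = {m0, m3, m4, m5, m6, m7, m9}, add states in Sat(send & ~safe) with some successor in Z. Already a fixed point.
Sat(E[(send & ~safe) U (~safe | ~send)]) = {m0, m3, m4, m5, m6, m7, m9}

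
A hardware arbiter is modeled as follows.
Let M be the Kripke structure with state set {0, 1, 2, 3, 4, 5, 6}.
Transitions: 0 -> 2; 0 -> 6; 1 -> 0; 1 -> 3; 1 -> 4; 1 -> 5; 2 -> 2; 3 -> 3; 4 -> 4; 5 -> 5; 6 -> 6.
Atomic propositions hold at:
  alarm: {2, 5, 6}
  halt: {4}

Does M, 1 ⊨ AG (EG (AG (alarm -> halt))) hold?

Sat(alarm -> halt) = {0, 1, 3, 4}
AG (alarm -> halt): greatest fixpoint, start Z0 = {0, 1, 3, 4}, keep only states in Sat with every successor in Z. Z1 = {3, 4}; fixed.
Sat(AG (alarm -> halt)) = {3, 4}
EG (AG (alarm -> halt)): greatest fixpoint, start Z0 = {3, 4}, keep only states in Sat with some successor in Z. Already a fixed point.
Sat(EG (AG (alarm -> halt))) = {3, 4}
AG (EG (AG (alarm -> halt))): greatest fixpoint, start Z0 = {3, 4}, keep only states in Sat with every successor in Z. Already a fixed point.
Sat(AG (EG (AG (alarm -> halt)))) = {3, 4}
1 ∉ Sat(AG (EG (AG (alarm -> halt)))) = {3, 4}, so the formula does not hold at 1.

No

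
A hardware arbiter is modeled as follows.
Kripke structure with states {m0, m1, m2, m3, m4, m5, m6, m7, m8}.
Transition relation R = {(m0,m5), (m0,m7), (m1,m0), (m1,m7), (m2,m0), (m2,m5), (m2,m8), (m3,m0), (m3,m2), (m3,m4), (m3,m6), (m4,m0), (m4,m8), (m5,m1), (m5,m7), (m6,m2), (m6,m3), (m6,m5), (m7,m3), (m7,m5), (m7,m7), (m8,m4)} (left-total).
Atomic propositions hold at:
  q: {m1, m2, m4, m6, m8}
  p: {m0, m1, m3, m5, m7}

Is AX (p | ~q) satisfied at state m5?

Yes

Sat(~q) = {m0, m3, m5, m7}
Sat(p | ~q) = {m0, m1, m3, m5, m7}
Sat(AX (p | ~q)) = {s : every successor in {m0, m1, m3, m5, m7}} = {m0, m1, m5, m7}
m5 ∈ Sat(AX (p | ~q)) = {m0, m1, m5, m7}, so the formula holds at m5.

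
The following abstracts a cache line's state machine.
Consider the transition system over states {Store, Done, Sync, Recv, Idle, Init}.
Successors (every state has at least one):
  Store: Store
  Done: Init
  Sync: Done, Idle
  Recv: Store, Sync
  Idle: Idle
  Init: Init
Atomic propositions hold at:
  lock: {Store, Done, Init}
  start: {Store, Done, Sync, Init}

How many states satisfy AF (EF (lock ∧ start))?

5

Sat(lock ∧ start) = {Store, Done, Init}
EF (lock ∧ start): least fixpoint, start Z0 = {Store, Done, Init}, add states with some successor in Z. Z1 = {Store, Done, Sync, Recv, Init}; fixed.
Sat(EF (lock ∧ start)) = {Store, Done, Sync, Recv, Init}
AF (EF (lock ∧ start)): least fixpoint, start Z0 = {Store, Done, Sync, Recv, Init}, add states with every successor in Z. Already a fixed point.
Sat(AF (EF (lock ∧ start))) = {Store, Done, Sync, Recv, Init}
|Sat(AF (EF (lock ∧ start)))| = |{Store, Done, Sync, Recv, Init}| = 5.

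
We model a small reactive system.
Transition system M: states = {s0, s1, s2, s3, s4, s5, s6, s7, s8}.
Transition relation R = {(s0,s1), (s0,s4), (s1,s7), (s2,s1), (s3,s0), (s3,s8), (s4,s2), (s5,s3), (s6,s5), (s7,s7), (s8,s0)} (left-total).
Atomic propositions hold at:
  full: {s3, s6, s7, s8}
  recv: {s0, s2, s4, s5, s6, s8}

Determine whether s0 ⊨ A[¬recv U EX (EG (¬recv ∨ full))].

Sat(¬recv) = {s1, s3, s7}
Sat(¬recv ∨ full) = {s1, s3, s6, s7, s8}
EG (¬recv ∨ full): greatest fixpoint, start Z0 = {s1, s3, s6, s7, s8}, keep only states in Sat with some successor in Z. Z1 = {s1, s3, s7}; Z2 = {s1, s7}; fixed.
Sat(EG (¬recv ∨ full)) = {s1, s7}
Sat(EX (EG (¬recv ∨ full))) = {s : some successor in {s1, s7}} = {s0, s1, s2, s7}
A[¬recv U EX (EG (¬recv ∨ full))]: least fixpoint, start Z0 = Sat(EX (EG (¬recv ∨ full))) = {s0, s1, s2, s7}, add states in Sat(¬recv) with every successor in Z. Already a fixed point.
Sat(A[¬recv U EX (EG (¬recv ∨ full))]) = {s0, s1, s2, s7}
s0 ∈ Sat(A[¬recv U EX (EG (¬recv ∨ full))]) = {s0, s1, s2, s7}, so the formula holds at s0.

Yes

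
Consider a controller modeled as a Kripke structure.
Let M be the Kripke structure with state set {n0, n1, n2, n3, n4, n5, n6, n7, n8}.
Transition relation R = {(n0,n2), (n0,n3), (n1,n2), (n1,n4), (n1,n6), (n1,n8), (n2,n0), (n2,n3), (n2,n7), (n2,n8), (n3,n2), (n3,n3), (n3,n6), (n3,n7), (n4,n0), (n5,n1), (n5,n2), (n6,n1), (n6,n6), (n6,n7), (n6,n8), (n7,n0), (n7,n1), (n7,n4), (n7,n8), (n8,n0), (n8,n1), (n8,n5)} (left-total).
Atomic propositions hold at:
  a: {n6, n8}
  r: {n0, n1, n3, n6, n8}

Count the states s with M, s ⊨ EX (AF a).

AF a: least fixpoint, start Z0 = {n6, n8}, add states with every successor in Z. Already a fixed point.
Sat(AF a) = {n6, n8}
Sat(EX (AF a)) = {s : some successor in {n6, n8}} = {n1, n2, n3, n6, n7}
|Sat(EX (AF a))| = |{n1, n2, n3, n6, n7}| = 5.

5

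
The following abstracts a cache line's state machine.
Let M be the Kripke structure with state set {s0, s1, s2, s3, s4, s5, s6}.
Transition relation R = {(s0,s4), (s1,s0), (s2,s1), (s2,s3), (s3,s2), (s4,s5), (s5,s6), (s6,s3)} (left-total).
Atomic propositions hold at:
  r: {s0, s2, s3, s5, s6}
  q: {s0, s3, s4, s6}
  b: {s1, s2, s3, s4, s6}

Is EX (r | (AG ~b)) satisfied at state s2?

Sat(~b) = {s0, s5}
AG ~b: greatest fixpoint, start Z0 = {s0, s5}, keep only states in Sat with every successor in Z. Z1 = ∅; fixed.
Sat(AG ~b) = ∅
Sat(r | (AG ~b)) = {s0, s2, s3, s5, s6}
Sat(EX (r | (AG ~b))) = {s : some successor in {s0, s2, s3, s5, s6}} = {s1, s2, s3, s4, s5, s6}
s2 ∈ Sat(EX (r | (AG ~b))) = {s1, s2, s3, s4, s5, s6}, so the formula holds at s2.

Yes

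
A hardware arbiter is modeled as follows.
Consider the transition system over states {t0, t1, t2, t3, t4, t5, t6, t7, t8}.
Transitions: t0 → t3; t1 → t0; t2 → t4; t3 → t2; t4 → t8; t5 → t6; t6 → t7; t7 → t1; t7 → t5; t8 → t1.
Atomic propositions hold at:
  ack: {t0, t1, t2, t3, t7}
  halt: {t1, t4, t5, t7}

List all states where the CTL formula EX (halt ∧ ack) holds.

{t6, t7, t8}

Sat(halt ∧ ack) = {t1, t7}
Sat(EX (halt ∧ ack)) = {s : some successor in {t1, t7}} = {t6, t7, t8}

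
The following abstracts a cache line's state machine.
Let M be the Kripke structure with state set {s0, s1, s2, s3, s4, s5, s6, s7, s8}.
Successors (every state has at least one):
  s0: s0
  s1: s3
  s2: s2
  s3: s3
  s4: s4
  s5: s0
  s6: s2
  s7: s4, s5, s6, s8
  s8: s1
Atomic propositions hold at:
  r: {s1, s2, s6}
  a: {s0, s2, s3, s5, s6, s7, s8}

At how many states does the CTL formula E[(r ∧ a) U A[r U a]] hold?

8

Sat(r ∧ a) = {s2, s6}
A[r U a]: least fixpoint, start Z0 = Sat(a) = {s0, s2, s3, s5, s6, s7, s8}, add states in Sat(r) with every successor in Z. Z1 = {s0, s1, s2, s3, s5, s6, s7, s8}; fixed.
Sat(A[r U a]) = {s0, s1, s2, s3, s5, s6, s7, s8}
E[(r ∧ a) U A[r U a]]: least fixpoint, start Z0 = Sat(A[r U a]) = {s0, s1, s2, s3, s5, s6, s7, s8}, add states in Sat(r ∧ a) with some successor in Z. Already a fixed point.
Sat(E[(r ∧ a) U A[r U a]]) = {s0, s1, s2, s3, s5, s6, s7, s8}
|Sat(E[(r ∧ a) U A[r U a]])| = |{s0, s1, s2, s3, s5, s6, s7, s8}| = 8.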